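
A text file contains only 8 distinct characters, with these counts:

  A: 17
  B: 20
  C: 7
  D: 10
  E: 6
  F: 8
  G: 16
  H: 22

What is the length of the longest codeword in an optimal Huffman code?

4

Merge the two lowest-weight nodes at each step:
merge E(6) and C(7): 13
merge F(8) and D(10): 18
merge 13 and G(16): 29
merge A(17) and 18: 35
merge B(20) and H(22): 42
merge 29 and 35: 64
merge 42 and 64: 106
The first pair merged (E, C) ends up deepest, at depth 4.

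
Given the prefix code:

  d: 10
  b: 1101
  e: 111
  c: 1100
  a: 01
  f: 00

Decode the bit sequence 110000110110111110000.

Read left to right; each codeword is recognised as soon as it completes (prefix code):
  1100→c | 00→f | 1101→b | 10→d | 111→e | 1100→c | 00→f
Decoded message: cfbdecf

cfbdecf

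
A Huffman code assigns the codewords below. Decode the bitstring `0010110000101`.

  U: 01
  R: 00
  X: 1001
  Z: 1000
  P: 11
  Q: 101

RQZUU

Read left to right; each codeword is recognised as soon as it completes (prefix code):
  00→R | 101→Q | 1000→Z | 01→U | 01→U
Decoded message: RQZUU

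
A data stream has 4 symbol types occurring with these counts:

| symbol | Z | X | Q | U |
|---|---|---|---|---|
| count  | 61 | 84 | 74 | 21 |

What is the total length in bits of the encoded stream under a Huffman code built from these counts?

478

Merge the two smallest weights repeatedly:
combine U(21), Z(61) → 82
combine Q(74), 82 → 156
combine X(84), 156 → 240
The encoded length is the sum of every internal node's weight: 82 + 156 + 240 = 478 bits.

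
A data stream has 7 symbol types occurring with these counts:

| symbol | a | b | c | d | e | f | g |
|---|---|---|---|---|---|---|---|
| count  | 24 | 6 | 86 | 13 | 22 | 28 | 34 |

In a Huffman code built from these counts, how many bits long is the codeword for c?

Huffman merges, smallest pair first:
combine b(6), d(13) → 19
combine 19, e(22) → 41
combine a(24), f(28) → 52
combine g(34), 41 → 75
combine 52, 75 → 127
combine c(86), 127 → 213
c is a child of the root — depth 1, so its codeword is a single bit.

1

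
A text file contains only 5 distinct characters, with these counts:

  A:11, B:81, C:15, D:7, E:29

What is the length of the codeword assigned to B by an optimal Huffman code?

Repeatedly merge the two smallest:
merge D(7) and A(11): 18
merge C(15) and 18: 33
merge E(29) and 33: 62
merge 62 and B(81): 143
B is merged only at the final step, so code length = 1.

1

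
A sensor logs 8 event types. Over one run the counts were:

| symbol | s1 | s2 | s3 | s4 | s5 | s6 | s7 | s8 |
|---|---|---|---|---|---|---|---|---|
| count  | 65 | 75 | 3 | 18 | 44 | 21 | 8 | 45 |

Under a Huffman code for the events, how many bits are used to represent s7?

Huffman merges, smallest pair first:
merge s3(3) and s7(8): 11
merge 11 and s4(18): 29
merge s6(21) and 29: 50
merge s5(44) and s8(45): 89
merge 50 and s1(65): 115
merge s2(75) and 89: 164
merge 115 and 164: 279
s7's leaf is at depth 5, giving a 5-bit codeword.

5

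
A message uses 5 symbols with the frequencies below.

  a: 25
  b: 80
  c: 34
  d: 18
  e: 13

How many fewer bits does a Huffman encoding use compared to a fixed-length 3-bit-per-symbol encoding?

Fixed-length: 3 bits × 170 symbols = 510 bits.
Huffman merges:
merge e(13) and d(18): 31
merge a(25) and 31: 56
merge c(34) and 56: 90
merge b(80) and 90: 170
Huffman total = 31 + 56 + 90 + 170 = 347 bits.
Saving = 510 − 347 = 163 bits.

163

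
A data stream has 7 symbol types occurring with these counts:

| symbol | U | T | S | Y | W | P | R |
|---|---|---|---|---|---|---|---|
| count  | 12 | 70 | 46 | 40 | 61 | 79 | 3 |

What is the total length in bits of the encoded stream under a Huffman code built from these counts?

Greedily combine the two least-frequent nodes:
merge R(3) and U(12): 15
merge 15 and Y(40): 55
merge S(46) and 55: 101
merge W(61) and T(70): 131
merge P(79) and 101: 180
merge 131 and 180: 311
Total encoded bits = sum of merged weights = 15 + 55 + 101 + 131 + 180 + 311 = 793.

793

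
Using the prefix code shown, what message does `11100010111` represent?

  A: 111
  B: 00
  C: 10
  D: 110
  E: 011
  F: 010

ABFA

Read left to right; each codeword is recognised as soon as it completes (prefix code):
  111→A | 00→B | 010→F | 111→A
Decoded message: ABFA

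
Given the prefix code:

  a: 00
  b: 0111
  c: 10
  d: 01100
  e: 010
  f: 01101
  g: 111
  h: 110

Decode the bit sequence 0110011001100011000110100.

Read left to right; each codeword is recognised as soon as it completes (prefix code):
  01100→d | 110→h | 01100→d | 01100→d | 01101→f | 00→a
Decoded message: dhddfa

dhddfa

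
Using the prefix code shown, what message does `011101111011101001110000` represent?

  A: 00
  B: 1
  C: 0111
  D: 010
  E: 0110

Read left to right; each codeword is recognised as soon as it completes (prefix code):
  0111→C | 0111→C | 1→B | 0111→C | 010→D | 0111→C | 00→A | 00→A
Decoded message: CCBCDCAA

CCBCDCAA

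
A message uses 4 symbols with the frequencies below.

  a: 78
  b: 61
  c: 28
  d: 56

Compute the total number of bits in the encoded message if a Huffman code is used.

Merge the two smallest weights repeatedly:
combine c(28), d(56) → 84
combine b(61), a(78) → 139
combine 84, 139 → 223
Each symbol's bit-cost is frequency × depth; summing gives 446 bits (equivalently 84 + 139 + 223).

446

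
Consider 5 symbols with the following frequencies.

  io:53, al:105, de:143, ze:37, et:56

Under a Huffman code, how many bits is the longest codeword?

3

Merge the two lowest-weight nodes at each step:
ze(37) + io(53) → 90
et(56) + 90 → 146
al(105) + de(143) → 248
146 + 248 → 394
The first pair merged (ze, io) ends up deepest, at depth 3.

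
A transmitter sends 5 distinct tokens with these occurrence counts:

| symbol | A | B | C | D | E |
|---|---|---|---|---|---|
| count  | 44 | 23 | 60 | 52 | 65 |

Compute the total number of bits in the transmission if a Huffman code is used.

Greedily combine the two least-frequent nodes:
combine B(23), A(44) → 67
combine D(52), C(60) → 112
combine E(65), 67 → 132
combine 112, 132 → 244
Total encoded bits = sum of merged weights = 67 + 112 + 132 + 244 = 555.

555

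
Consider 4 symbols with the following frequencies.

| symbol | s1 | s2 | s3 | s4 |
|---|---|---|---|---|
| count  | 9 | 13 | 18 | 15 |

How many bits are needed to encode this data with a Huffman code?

110

Build the Huffman tree bottom-up:
s1(9) + s2(13) → 22
s4(15) + s3(18) → 33
22 + 33 → 55
Each symbol's bit-cost is frequency × depth; summing gives 110 bits (equivalently 22 + 33 + 55).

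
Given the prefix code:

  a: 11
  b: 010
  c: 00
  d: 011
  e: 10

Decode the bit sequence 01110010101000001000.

debeeccec

Read left to right; each codeword is recognised as soon as it completes (prefix code):
  011→d | 10→e | 010→b | 10→e | 10→e | 00→c | 00→c | 10→e | 00→c
Decoded message: debeeccec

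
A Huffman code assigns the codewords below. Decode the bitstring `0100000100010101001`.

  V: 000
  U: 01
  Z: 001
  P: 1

Read left to right; each codeword is recognised as soon as it completes (prefix code):
  01→U | 000→V | 001→Z | 000→V | 1→P | 01→U | 01→U | 001→Z
Decoded message: UVZVPUUZ

UVZVPUUZ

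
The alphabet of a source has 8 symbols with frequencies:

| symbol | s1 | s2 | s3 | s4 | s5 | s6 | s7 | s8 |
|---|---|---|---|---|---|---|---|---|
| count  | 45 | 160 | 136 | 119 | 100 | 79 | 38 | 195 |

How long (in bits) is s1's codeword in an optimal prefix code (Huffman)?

4

Huffman merges, smallest pair first:
s7(38) + s1(45) → 83
s6(79) + 83 → 162
s5(100) + s4(119) → 219
s3(136) + s2(160) → 296
162 + s8(195) → 357
219 + 296 → 515
357 + 515 → 872
s1's leaf is at depth 4, giving a 4-bit codeword.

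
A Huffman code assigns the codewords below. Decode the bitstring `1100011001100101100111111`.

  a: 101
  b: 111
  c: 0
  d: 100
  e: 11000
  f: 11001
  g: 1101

efdadbb

Read left to right; each codeword is recognised as soon as it completes (prefix code):
  11000→e | 11001→f | 100→d | 101→a | 100→d | 111→b | 111→b
Decoded message: efdadbb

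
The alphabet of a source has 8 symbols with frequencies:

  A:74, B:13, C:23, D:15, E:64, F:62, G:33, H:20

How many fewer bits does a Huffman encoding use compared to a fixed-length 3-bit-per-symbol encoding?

Fixed-length: 3 bits × 304 symbols = 912 bits.
Huffman merges:
combine B(13), D(15) → 28
combine H(20), C(23) → 43
combine 28, G(33) → 61
combine 43, 61 → 104
combine F(62), E(64) → 126
combine A(74), 104 → 178
combine 126, 178 → 304
Huffman total = 28 + 43 + 61 + 104 + 126 + 178 + 304 = 844 bits.
Saving = 912 − 844 = 68 bits.

68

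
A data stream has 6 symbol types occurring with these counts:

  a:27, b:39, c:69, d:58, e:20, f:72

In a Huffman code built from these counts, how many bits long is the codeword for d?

Repeatedly merge the two smallest:
merge e(20) and a(27): 47
merge b(39) and 47: 86
merge d(58) and c(69): 127
merge f(72) and 86: 158
merge 127 and 158: 285
d sits 2 levels below the root, so its codeword is 2 bits.

2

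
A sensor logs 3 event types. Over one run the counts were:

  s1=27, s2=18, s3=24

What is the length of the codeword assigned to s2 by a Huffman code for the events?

2

Huffman merges, smallest pair first:
s2(18) + s3(24) → 42
s1(27) + 42 → 69
s2's leaf is at depth 2, giving a 2-bit codeword.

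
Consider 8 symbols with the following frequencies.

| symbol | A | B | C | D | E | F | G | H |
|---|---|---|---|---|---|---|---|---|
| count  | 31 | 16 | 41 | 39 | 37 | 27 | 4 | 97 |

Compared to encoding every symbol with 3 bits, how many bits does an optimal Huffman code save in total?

Fixed-length: 3 bits × 292 symbols = 876 bits.
Huffman merges:
G(4) + B(16) → 20
20 + F(27) → 47
A(31) + E(37) → 68
D(39) + C(41) → 80
47 + 68 → 115
80 + H(97) → 177
115 + 177 → 292
Huffman total = 20 + 47 + 68 + 80 + 115 + 177 + 292 = 799 bits.
Saving = 876 − 799 = 77 bits.

77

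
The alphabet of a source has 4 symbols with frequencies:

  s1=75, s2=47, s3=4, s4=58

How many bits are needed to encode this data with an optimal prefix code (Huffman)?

Merge the two smallest weights repeatedly:
merge s3(4) and s2(47): 51
merge 51 and s4(58): 109
merge s1(75) and 109: 184
The encoded length is the sum of every internal node's weight: 51 + 109 + 184 = 344 bits.

344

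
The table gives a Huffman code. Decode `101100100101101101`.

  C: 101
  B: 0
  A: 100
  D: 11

CAACCC

Read left to right; each codeword is recognised as soon as it completes (prefix code):
  101→C | 100→A | 100→A | 101→C | 101→C | 101→C
Decoded message: CAACCC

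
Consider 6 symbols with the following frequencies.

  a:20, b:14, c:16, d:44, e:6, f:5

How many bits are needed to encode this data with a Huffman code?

Greedily combine the two least-frequent nodes:
combine f(5), e(6) → 11
combine 11, b(14) → 25
combine c(16), a(20) → 36
combine 25, 36 → 61
combine d(44), 61 → 105
Total encoded bits = sum of merged weights = 11 + 25 + 36 + 61 + 105 = 238.

238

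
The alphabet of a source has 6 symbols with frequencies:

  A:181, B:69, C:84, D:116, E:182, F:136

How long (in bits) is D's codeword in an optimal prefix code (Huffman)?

Build the tree from the bottom:
combine B(69), C(84) → 153
combine D(116), F(136) → 252
combine 153, A(181) → 334
combine E(182), 252 → 434
combine 334, 434 → 768
D's leaf is at depth 3, giving a 3-bit codeword.

3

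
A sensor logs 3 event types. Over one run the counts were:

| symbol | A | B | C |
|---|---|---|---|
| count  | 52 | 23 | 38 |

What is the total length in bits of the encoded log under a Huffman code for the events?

Build the Huffman tree bottom-up:
merge B(23) and C(38): 61
merge A(52) and 61: 113
Each symbol's bit-cost is frequency × depth; summing gives 174 bits (equivalently 61 + 113).

174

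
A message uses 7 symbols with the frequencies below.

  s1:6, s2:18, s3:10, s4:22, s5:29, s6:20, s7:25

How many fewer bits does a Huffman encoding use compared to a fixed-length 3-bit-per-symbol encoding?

38

Fixed-length: 3 bits × 130 symbols = 390 bits.
Huffman merges:
s1(6) + s3(10) → 16
16 + s2(18) → 34
s6(20) + s4(22) → 42
s7(25) + s5(29) → 54
34 + 42 → 76
54 + 76 → 130
Huffman total = 16 + 34 + 42 + 54 + 76 + 130 = 352 bits.
Saving = 390 − 352 = 38 bits.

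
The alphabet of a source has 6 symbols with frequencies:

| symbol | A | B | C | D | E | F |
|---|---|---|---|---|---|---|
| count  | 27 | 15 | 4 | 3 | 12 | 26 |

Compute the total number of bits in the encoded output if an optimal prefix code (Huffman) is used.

Greedily combine the two least-frequent nodes:
merge D(3) and C(4): 7
merge 7 and E(12): 19
merge B(15) and 19: 34
merge F(26) and A(27): 53
merge 34 and 53: 87
The encoded length is the sum of every internal node's weight: 7 + 19 + 34 + 53 + 87 = 200 bits.

200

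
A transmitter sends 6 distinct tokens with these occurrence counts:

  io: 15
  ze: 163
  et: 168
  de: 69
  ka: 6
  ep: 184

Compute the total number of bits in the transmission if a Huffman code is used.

1321

Greedily combine the two least-frequent nodes:
ka(6) + io(15) → 21
21 + de(69) → 90
90 + ze(163) → 253
et(168) + ep(184) → 352
253 + 352 → 605
The encoded length is the sum of every internal node's weight: 21 + 90 + 253 + 352 + 605 = 1321 bits.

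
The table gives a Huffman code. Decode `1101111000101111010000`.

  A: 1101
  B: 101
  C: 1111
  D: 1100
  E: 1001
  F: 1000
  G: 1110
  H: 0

AGHHBGFH

Read left to right; each codeword is recognised as soon as it completes (prefix code):
  1101→A | 1110→G | 0→H | 0→H | 101→B | 1110→G | 1000→F | 0→H
Decoded message: AGHHBGFH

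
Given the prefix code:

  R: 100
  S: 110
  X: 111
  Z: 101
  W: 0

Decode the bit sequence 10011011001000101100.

Read left to right; each codeword is recognised as soon as it completes (prefix code):
  100→R | 110→S | 110→S | 0→W | 100→R | 0→W | 101→Z | 100→R
Decoded message: RSSWRWZR

RSSWRWZR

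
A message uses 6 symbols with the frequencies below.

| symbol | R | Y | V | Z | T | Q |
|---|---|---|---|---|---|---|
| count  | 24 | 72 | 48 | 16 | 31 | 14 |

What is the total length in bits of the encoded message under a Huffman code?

494

Merge the two smallest weights repeatedly:
merge Q(14) and Z(16): 30
merge R(24) and 30: 54
merge T(31) and V(48): 79
merge 54 and Y(72): 126
merge 79 and 126: 205
Each symbol's bit-cost is frequency × depth; summing gives 494 bits (equivalently 30 + 54 + 79 + 126 + 205).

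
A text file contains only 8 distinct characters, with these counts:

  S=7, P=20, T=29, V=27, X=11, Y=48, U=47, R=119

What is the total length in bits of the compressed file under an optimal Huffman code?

798

Merge the two smallest weights repeatedly:
combine S(7), X(11) → 18
combine 18, P(20) → 38
combine V(27), T(29) → 56
combine 38, U(47) → 85
combine Y(48), 56 → 104
combine 85, 104 → 189
combine R(119), 189 → 308
Total encoded bits = sum of merged weights = 18 + 38 + 56 + 85 + 104 + 189 + 308 = 798.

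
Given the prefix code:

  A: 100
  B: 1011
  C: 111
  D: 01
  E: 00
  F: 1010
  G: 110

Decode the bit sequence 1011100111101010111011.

Read left to right; each codeword is recognised as soon as it completes (prefix code):
  1011→B | 100→A | 111→C | 1010→F | 1011→B | 1011→B
Decoded message: BACFBB

BACFBB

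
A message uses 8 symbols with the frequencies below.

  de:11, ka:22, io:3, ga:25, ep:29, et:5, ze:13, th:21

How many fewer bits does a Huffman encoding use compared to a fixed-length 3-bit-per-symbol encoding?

27

Fixed-length: 3 bits × 129 symbols = 387 bits.
Huffman merges:
merge io(3) and et(5): 8
merge 8 and de(11): 19
merge ze(13) and 19: 32
merge th(21) and ka(22): 43
merge ga(25) and ep(29): 54
merge 32 and 43: 75
merge 54 and 75: 129
Huffman total = 8 + 19 + 32 + 43 + 54 + 75 + 129 = 360 bits.
Saving = 387 − 360 = 27 bits.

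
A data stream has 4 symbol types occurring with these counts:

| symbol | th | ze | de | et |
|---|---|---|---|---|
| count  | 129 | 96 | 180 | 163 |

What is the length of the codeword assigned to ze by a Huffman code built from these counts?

2

Huffman merges, smallest pair first:
ze(96) + th(129) → 225
et(163) + de(180) → 343
225 + 343 → 568
ze sits 2 levels below the root, so its codeword is 2 bits.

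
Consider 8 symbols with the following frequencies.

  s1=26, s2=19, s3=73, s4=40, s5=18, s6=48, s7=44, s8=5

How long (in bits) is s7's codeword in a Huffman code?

3

Build the tree from the bottom:
merge s8(5) and s5(18): 23
merge s2(19) and 23: 42
merge s1(26) and s4(40): 66
merge 42 and s7(44): 86
merge s6(48) and 66: 114
merge s3(73) and 86: 159
merge 114 and 159: 273
s7's leaf is at depth 3, giving a 3-bit codeword.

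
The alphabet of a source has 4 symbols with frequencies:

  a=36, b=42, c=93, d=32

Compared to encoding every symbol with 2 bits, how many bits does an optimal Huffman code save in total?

Fixed-length: 2 bits × 203 symbols = 406 bits.
Huffman merges:
d(32) + a(36) → 68
b(42) + 68 → 110
c(93) + 110 → 203
Huffman total = 68 + 110 + 203 = 381 bits.
Saving = 406 − 381 = 25 bits.

25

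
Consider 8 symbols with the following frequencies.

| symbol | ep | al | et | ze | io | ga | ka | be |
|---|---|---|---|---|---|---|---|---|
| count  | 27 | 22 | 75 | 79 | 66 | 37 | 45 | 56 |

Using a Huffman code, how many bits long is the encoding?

Merge the two smallest weights repeatedly:
merge al(22) and ep(27): 49
merge ga(37) and ka(45): 82
merge 49 and be(56): 105
merge io(66) and et(75): 141
merge ze(79) and 82: 161
merge 105 and 141: 246
merge 161 and 246: 407
The encoded length is the sum of every internal node's weight: 49 + 82 + 105 + 141 + 161 + 246 + 407 = 1191 bits.

1191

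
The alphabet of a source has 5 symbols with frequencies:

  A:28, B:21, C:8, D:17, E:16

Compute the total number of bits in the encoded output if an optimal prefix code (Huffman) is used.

204

Build the Huffman tree bottom-up:
C(8) + E(16) → 24
D(17) + B(21) → 38
24 + A(28) → 52
38 + 52 → 90
Total encoded bits = sum of merged weights = 24 + 38 + 52 + 90 = 204.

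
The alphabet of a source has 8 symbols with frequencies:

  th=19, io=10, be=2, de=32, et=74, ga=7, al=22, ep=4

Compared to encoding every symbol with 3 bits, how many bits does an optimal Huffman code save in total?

106

Fixed-length: 3 bits × 170 symbols = 510 bits.
Huffman merges:
merge be(2) and ep(4): 6
merge 6 and ga(7): 13
merge io(10) and 13: 23
merge th(19) and al(22): 41
merge 23 and de(32): 55
merge 41 and 55: 96
merge et(74) and 96: 170
Huffman total = 6 + 13 + 23 + 41 + 55 + 96 + 170 = 404 bits.
Saving = 510 − 404 = 106 bits.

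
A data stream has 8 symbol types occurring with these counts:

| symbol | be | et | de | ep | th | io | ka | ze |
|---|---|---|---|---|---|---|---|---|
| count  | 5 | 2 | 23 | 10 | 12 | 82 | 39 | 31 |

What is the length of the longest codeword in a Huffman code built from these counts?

6

Merge the two lowest-weight nodes at each step:
merge et(2) and be(5): 7
merge 7 and ep(10): 17
merge th(12) and 17: 29
merge de(23) and 29: 52
merge ze(31) and ka(39): 70
merge 52 and 70: 122
merge io(82) and 122: 204
The first pair merged (et, be) ends up deepest, at depth 6.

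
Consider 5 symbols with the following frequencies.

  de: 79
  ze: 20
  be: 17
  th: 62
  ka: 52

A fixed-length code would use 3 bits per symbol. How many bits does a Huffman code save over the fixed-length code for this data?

193

Fixed-length: 3 bits × 230 symbols = 690 bits.
Huffman merges:
combine be(17), ze(20) → 37
combine 37, ka(52) → 89
combine th(62), de(79) → 141
combine 89, 141 → 230
Huffman total = 37 + 89 + 141 + 230 = 497 bits.
Saving = 690 − 497 = 193 bits.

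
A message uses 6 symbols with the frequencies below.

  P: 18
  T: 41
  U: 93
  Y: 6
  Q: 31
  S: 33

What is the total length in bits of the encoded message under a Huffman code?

504

Build the Huffman tree bottom-up:
Y(6) + P(18) → 24
24 + Q(31) → 55
S(33) + T(41) → 74
55 + 74 → 129
U(93) + 129 → 222
The encoded length is the sum of every internal node's weight: 24 + 55 + 74 + 129 + 222 = 504 bits.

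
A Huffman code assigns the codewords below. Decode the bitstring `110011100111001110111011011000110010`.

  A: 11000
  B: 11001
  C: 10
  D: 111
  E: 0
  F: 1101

Read left to right; each codeword is recognised as soon as it completes (prefix code):
  11001→B | 11001→B | 11001→B | 1101→F | 1101→F | 10→C | 11000→A | 11001→B | 0→E
Decoded message: BBBFFCABE

BBBFFCABE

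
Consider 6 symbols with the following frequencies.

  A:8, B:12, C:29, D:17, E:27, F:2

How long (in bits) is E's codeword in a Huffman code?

2

Build the tree from the bottom:
merge F(2) and A(8): 10
merge 10 and B(12): 22
merge D(17) and 22: 39
merge E(27) and C(29): 56
merge 39 and 56: 95
E sits 2 levels below the root, so its codeword is 2 bits.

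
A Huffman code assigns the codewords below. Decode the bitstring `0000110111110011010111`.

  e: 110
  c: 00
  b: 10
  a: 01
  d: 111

Read left to right; each codeword is recognised as soon as it completes (prefix code):
  00→c | 00→c | 110→e | 111→d | 110→e | 01→a | 10→b | 10→b | 111→d
Decoded message: ccedeabbd

ccedeabbd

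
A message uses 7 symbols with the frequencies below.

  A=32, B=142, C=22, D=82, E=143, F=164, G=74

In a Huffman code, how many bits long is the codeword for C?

Huffman merges, smallest pair first:
combine C(22), A(32) → 54
combine 54, G(74) → 128
combine D(82), 128 → 210
combine B(142), E(143) → 285
combine F(164), 210 → 374
combine 285, 374 → 659
The subtree containing C is merged 5 times, so code length = 5.

5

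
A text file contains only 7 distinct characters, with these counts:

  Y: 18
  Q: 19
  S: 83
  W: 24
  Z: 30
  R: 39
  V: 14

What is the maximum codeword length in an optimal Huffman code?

Merge the two lowest-weight nodes at each step:
V(14) + Y(18) → 32
Q(19) + W(24) → 43
Z(30) + 32 → 62
R(39) + 43 → 82
62 + 82 → 144
S(83) + 144 → 227
Maximum depth reached is 4.

4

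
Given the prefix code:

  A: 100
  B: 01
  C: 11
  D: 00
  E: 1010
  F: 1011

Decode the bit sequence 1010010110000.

Read left to right; each codeword is recognised as soon as it completes (prefix code):
  1010→E | 01→B | 01→B | 100→A | 00→D
Decoded message: EBBAD

EBBAD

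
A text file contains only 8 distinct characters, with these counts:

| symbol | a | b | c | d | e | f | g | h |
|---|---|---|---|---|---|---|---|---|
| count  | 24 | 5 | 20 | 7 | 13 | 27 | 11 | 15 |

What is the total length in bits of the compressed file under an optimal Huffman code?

Merge the two smallest weights repeatedly:
combine b(5), d(7) → 12
combine g(11), 12 → 23
combine e(13), h(15) → 28
combine c(20), 23 → 43
combine a(24), f(27) → 51
combine 28, 43 → 71
combine 51, 71 → 122
Total encoded bits = sum of merged weights = 12 + 23 + 28 + 43 + 51 + 71 + 122 = 350.

350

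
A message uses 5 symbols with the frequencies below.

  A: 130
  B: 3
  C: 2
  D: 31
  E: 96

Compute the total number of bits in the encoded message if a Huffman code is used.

Build the Huffman tree bottom-up:
combine C(2), B(3) → 5
combine 5, D(31) → 36
combine 36, E(96) → 132
combine A(130), 132 → 262
Total encoded bits = sum of merged weights = 5 + 36 + 132 + 262 = 435.

435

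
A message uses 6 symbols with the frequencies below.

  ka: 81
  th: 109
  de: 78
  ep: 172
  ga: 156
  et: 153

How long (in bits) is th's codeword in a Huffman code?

3

Repeatedly merge the two smallest:
de(78) + ka(81) → 159
th(109) + et(153) → 262
ga(156) + 159 → 315
ep(172) + 262 → 434
315 + 434 → 749
The subtree containing th is merged 3 times, so code length = 3.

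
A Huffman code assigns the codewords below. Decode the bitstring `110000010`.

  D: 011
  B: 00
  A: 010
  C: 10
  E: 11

Read left to right; each codeword is recognised as soon as it completes (prefix code):
  11→E | 00→B | 00→B | 010→A
Decoded message: EBBA

EBBA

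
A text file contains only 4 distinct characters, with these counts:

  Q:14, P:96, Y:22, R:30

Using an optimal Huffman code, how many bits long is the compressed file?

Greedily combine the two least-frequent nodes:
merge Q(14) and Y(22): 36
merge R(30) and 36: 66
merge 66 and P(96): 162
The encoded length is the sum of every internal node's weight: 36 + 66 + 162 = 264 bits.

264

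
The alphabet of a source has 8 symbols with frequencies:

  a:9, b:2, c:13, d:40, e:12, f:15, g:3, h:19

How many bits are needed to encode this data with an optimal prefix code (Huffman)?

Merge the two smallest weights repeatedly:
b(2) + g(3) → 5
5 + a(9) → 14
e(12) + c(13) → 25
14 + f(15) → 29
h(19) + 25 → 44
29 + d(40) → 69
44 + 69 → 113
Total encoded bits = sum of merged weights = 5 + 14 + 25 + 29 + 44 + 69 + 113 = 299.

299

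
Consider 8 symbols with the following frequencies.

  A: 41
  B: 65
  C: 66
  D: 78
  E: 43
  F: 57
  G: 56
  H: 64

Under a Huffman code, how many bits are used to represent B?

3

Build the tree from the bottom:
merge A(41) and E(43): 84
merge G(56) and F(57): 113
merge H(64) and B(65): 129
merge C(66) and D(78): 144
merge 84 and 113: 197
merge 129 and 144: 273
merge 197 and 273: 470
The subtree containing B is merged 3 times, so code length = 3.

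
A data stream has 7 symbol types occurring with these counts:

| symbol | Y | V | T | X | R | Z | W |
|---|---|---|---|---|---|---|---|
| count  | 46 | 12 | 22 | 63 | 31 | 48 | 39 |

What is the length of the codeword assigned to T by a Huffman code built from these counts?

Huffman merges, smallest pair first:
V(12) + T(22) → 34
R(31) + 34 → 65
W(39) + Y(46) → 85
Z(48) + X(63) → 111
65 + 85 → 150
111 + 150 → 261
The subtree containing T is merged 4 times, so code length = 4.

4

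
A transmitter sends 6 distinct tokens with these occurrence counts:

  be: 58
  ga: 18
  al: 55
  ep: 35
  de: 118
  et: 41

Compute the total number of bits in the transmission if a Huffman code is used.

792

Build the Huffman tree bottom-up:
merge ga(18) and ep(35): 53
merge et(41) and 53: 94
merge al(55) and be(58): 113
merge 94 and 113: 207
merge de(118) and 207: 325
Total encoded bits = sum of merged weights = 53 + 94 + 113 + 207 + 325 = 792.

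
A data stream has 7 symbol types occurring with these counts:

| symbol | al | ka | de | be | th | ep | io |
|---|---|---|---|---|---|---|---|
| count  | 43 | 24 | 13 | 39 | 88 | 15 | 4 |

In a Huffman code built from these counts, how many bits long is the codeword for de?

5

Repeatedly merge the two smallest:
combine io(4), de(13) → 17
combine ep(15), 17 → 32
combine ka(24), 32 → 56
combine be(39), al(43) → 82
combine 56, 82 → 138
combine th(88), 138 → 226
The subtree containing de is merged 5 times, so code length = 5.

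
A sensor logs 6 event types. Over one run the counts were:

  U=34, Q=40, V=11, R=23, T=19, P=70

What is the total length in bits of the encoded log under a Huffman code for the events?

Build the Huffman tree bottom-up:
V(11) + T(19) → 30
R(23) + 30 → 53
U(34) + Q(40) → 74
53 + P(70) → 123
74 + 123 → 197
The encoded length is the sum of every internal node's weight: 30 + 53 + 74 + 123 + 197 = 477 bits.

477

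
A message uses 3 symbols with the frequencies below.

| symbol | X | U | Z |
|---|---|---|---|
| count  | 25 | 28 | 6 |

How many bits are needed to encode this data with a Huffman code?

Merge the two smallest weights repeatedly:
Z(6) + X(25) → 31
U(28) + 31 → 59
Total encoded bits = sum of merged weights = 31 + 59 = 90.

90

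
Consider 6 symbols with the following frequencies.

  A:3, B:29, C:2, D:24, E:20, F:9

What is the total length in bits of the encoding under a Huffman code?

193

Build the Huffman tree bottom-up:
combine C(2), A(3) → 5
combine 5, F(9) → 14
combine 14, E(20) → 34
combine D(24), B(29) → 53
combine 34, 53 → 87
The encoded length is the sum of every internal node's weight: 5 + 14 + 34 + 53 + 87 = 193 bits.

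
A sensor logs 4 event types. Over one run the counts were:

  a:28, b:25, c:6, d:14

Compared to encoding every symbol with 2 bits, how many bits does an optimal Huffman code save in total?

8

Fixed-length: 2 bits × 73 symbols = 146 bits.
Huffman merges:
merge c(6) and d(14): 20
merge 20 and b(25): 45
merge a(28) and 45: 73
Huffman total = 20 + 45 + 73 = 138 bits.
Saving = 146 − 138 = 8 bits.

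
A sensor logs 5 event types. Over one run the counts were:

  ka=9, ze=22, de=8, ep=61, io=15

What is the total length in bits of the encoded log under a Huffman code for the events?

Merge the two smallest weights repeatedly:
de(8) + ka(9) → 17
io(15) + 17 → 32
ze(22) + 32 → 54
54 + ep(61) → 115
Each symbol's bit-cost is frequency × depth; summing gives 218 bits (equivalently 17 + 32 + 54 + 115).

218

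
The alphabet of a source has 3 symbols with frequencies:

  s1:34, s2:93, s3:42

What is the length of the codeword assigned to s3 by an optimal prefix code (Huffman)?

2

Repeatedly merge the two smallest:
merge s1(34) and s3(42): 76
merge 76 and s2(93): 169
s3's leaf is at depth 2, giving a 2-bit codeword.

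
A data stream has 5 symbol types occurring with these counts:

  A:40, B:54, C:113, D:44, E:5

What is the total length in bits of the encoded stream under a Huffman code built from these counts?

Build the Huffman tree bottom-up:
E(5) + A(40) → 45
D(44) + 45 → 89
B(54) + 89 → 143
C(113) + 143 → 256
The encoded length is the sum of every internal node's weight: 45 + 89 + 143 + 256 = 533 bits.

533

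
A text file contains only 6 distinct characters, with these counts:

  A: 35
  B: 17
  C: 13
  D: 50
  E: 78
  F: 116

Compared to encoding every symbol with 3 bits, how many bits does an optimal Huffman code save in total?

215

Fixed-length: 3 bits × 309 symbols = 927 bits.
Huffman merges:
C(13) + B(17) → 30
30 + A(35) → 65
D(50) + 65 → 115
E(78) + 115 → 193
F(116) + 193 → 309
Huffman total = 30 + 65 + 115 + 193 + 309 = 712 bits.
Saving = 927 − 712 = 215 bits.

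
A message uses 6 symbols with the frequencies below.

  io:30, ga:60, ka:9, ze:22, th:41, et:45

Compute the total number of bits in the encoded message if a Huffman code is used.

506

Greedily combine the two least-frequent nodes:
merge ka(9) and ze(22): 31
merge io(30) and 31: 61
merge th(41) and et(45): 86
merge ga(60) and 61: 121
merge 86 and 121: 207
Each symbol's bit-cost is frequency × depth; summing gives 506 bits (equivalently 31 + 61 + 86 + 121 + 207).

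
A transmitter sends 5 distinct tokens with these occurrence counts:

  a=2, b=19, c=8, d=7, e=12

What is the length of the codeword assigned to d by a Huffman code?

Build the tree from the bottom:
merge a(2) and d(7): 9
merge c(8) and 9: 17
merge e(12) and 17: 29
merge b(19) and 29: 48
The subtree containing d is merged 4 times, so code length = 4.

4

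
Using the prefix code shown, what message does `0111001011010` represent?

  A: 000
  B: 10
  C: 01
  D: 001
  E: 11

CEDCBB

Read left to right; each codeword is recognised as soon as it completes (prefix code):
  01→C | 11→E | 001→D | 01→C | 10→B | 10→B
Decoded message: CEDCBB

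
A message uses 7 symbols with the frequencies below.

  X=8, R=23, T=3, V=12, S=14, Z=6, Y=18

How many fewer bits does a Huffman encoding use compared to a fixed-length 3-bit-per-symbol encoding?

Fixed-length: 3 bits × 84 symbols = 252 bits.
Huffman merges:
combine T(3), Z(6) → 9
combine X(8), 9 → 17
combine V(12), S(14) → 26
combine 17, Y(18) → 35
combine R(23), 26 → 49
combine 35, 49 → 84
Huffman total = 9 + 17 + 26 + 35 + 49 + 84 = 220 bits.
Saving = 252 − 220 = 32 bits.

32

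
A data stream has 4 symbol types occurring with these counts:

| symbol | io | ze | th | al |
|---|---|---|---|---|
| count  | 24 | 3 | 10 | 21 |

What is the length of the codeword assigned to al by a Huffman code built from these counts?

Repeatedly merge the two smallest:
ze(3) + th(10) → 13
13 + al(21) → 34
io(24) + 34 → 58
al's leaf is at depth 2, giving a 2-bit codeword.

2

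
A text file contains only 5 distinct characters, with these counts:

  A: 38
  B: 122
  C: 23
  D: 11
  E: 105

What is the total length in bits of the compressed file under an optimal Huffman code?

582

Merge the two smallest weights repeatedly:
combine D(11), C(23) → 34
combine 34, A(38) → 72
combine 72, E(105) → 177
combine B(122), 177 → 299
Total encoded bits = sum of merged weights = 34 + 72 + 177 + 299 = 582.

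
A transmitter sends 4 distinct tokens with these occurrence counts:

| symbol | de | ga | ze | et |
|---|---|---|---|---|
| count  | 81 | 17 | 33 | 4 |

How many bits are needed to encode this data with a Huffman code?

Build the Huffman tree bottom-up:
et(4) + ga(17) → 21
21 + ze(33) → 54
54 + de(81) → 135
The encoded length is the sum of every internal node's weight: 21 + 54 + 135 = 210 bits.

210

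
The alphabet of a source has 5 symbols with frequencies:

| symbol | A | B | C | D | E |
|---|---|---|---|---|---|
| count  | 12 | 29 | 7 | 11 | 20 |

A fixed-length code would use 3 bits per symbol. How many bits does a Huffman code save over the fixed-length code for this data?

61

Fixed-length: 3 bits × 79 symbols = 237 bits.
Huffman merges:
combine C(7), D(11) → 18
combine A(12), 18 → 30
combine E(20), B(29) → 49
combine 30, 49 → 79
Huffman total = 18 + 30 + 49 + 79 = 176 bits.
Saving = 237 − 176 = 61 bits.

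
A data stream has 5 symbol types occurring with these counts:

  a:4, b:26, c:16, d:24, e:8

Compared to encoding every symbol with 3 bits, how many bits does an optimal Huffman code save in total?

Fixed-length: 3 bits × 78 symbols = 234 bits.
Huffman merges:
combine a(4), e(8) → 12
combine 12, c(16) → 28
combine d(24), b(26) → 50
combine 28, 50 → 78
Huffman total = 12 + 28 + 50 + 78 = 168 bits.
Saving = 234 − 168 = 66 bits.

66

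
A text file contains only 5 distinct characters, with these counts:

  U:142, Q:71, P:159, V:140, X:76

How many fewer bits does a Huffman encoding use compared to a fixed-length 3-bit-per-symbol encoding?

Fixed-length: 3 bits × 588 symbols = 1764 bits.
Huffman merges:
merge Q(71) and X(76): 147
merge V(140) and U(142): 282
merge 147 and P(159): 306
merge 282 and 306: 588
Huffman total = 147 + 282 + 306 + 588 = 1323 bits.
Saving = 1764 − 1323 = 441 bits.

441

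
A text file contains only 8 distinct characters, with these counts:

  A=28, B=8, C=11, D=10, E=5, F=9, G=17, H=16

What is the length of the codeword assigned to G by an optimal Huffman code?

Huffman merges, smallest pair first:
E(5) + B(8) → 13
F(9) + D(10) → 19
C(11) + 13 → 24
H(16) + G(17) → 33
19 + 24 → 43
A(28) + 33 → 61
43 + 61 → 104
G's leaf is at depth 3, giving a 3-bit codeword.

3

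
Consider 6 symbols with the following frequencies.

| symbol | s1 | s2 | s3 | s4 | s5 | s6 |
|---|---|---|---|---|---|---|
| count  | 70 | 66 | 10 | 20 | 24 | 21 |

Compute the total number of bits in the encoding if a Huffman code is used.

Build the Huffman tree bottom-up:
merge s3(10) and s4(20): 30
merge s6(21) and s5(24): 45
merge 30 and 45: 75
merge s2(66) and s1(70): 136
merge 75 and 136: 211
Total encoded bits = sum of merged weights = 30 + 45 + 75 + 136 + 211 = 497.

497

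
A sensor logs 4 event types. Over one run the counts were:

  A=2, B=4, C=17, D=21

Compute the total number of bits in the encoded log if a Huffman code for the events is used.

73

Greedily combine the two least-frequent nodes:
A(2) + B(4) → 6
6 + C(17) → 23
D(21) + 23 → 44
Each symbol's bit-cost is frequency × depth; summing gives 73 bits (equivalently 6 + 23 + 44).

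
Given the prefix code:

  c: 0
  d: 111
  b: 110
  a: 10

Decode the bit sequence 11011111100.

Read left to right; each codeword is recognised as soon as it completes (prefix code):
  110→b | 111→d | 111→d | 0→c | 0→c
Decoded message: bddcc

bddcc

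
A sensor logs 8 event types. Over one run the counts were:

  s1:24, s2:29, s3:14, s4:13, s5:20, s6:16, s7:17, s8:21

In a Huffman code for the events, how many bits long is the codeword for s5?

3

Huffman merges, smallest pair first:
s4(13) + s3(14) → 27
s6(16) + s7(17) → 33
s5(20) + s8(21) → 41
s1(24) + 27 → 51
s2(29) + 33 → 62
41 + 51 → 92
62 + 92 → 154
s5's leaf is at depth 3, giving a 3-bit codeword.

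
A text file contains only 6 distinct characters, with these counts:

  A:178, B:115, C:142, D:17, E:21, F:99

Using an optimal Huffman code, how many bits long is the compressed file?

Greedily combine the two least-frequent nodes:
merge D(17) and E(21): 38
merge 38 and F(99): 137
merge B(115) and 137: 252
merge C(142) and A(178): 320
merge 252 and 320: 572
Each symbol's bit-cost is frequency × depth; summing gives 1319 bits (equivalently 38 + 137 + 252 + 320 + 572).

1319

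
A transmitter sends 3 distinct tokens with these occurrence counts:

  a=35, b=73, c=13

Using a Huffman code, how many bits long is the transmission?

169

Greedily combine the two least-frequent nodes:
combine c(13), a(35) → 48
combine 48, b(73) → 121
Each symbol's bit-cost is frequency × depth; summing gives 169 bits (equivalently 48 + 121).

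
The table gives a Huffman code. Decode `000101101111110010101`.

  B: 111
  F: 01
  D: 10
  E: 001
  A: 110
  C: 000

CDABBEFF

Read left to right; each codeword is recognised as soon as it completes (prefix code):
  000→C | 10→D | 110→A | 111→B | 111→B | 001→E | 01→F | 01→F
Decoded message: CDABBEFF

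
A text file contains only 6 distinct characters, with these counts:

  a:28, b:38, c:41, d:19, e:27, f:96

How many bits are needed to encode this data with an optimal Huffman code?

601

Greedily combine the two least-frequent nodes:
merge d(19) and e(27): 46
merge a(28) and b(38): 66
merge c(41) and 46: 87
merge 66 and 87: 153
merge f(96) and 153: 249
Total encoded bits = sum of merged weights = 46 + 66 + 87 + 153 + 249 = 601.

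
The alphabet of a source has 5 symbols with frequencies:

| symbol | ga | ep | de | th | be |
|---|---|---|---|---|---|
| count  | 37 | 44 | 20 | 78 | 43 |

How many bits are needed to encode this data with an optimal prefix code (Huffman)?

Build the Huffman tree bottom-up:
combine de(20), ga(37) → 57
combine be(43), ep(44) → 87
combine 57, th(78) → 135
combine 87, 135 → 222
The encoded length is the sum of every internal node's weight: 57 + 87 + 135 + 222 = 501 bits.

501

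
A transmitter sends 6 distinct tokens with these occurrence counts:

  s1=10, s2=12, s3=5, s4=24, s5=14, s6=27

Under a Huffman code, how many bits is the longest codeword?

Merge the two lowest-weight nodes at each step:
s3(5) + s1(10) → 15
s2(12) + s5(14) → 26
15 + s4(24) → 39
26 + s6(27) → 53
39 + 53 → 92
Maximum depth reached is 3.

3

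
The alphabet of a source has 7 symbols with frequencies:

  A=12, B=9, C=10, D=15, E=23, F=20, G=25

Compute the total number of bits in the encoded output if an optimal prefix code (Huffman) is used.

Greedily combine the two least-frequent nodes:
merge B(9) and C(10): 19
merge A(12) and D(15): 27
merge 19 and F(20): 39
merge E(23) and G(25): 48
merge 27 and 39: 66
merge 48 and 66: 114
Each symbol's bit-cost is frequency × depth; summing gives 313 bits (equivalently 19 + 27 + 39 + 48 + 66 + 114).

313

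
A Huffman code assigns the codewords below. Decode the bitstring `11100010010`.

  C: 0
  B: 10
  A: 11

Read left to right; each codeword is recognised as soon as it completes (prefix code):
  11→A | 10→B | 0→C | 0→C | 10→B | 0→C | 10→B
Decoded message: ABCCBCB

ABCCBCB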